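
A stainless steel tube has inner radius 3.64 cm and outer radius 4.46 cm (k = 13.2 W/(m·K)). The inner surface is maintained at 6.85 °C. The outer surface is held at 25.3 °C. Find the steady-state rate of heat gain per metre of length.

Q' = 7.53 kW/m

Q' = 2πk·ΔT/ln(r₂/r₁) = 2π × 13.2 × 18.45 / ln(0.0446/0.0364) = 7530 W/m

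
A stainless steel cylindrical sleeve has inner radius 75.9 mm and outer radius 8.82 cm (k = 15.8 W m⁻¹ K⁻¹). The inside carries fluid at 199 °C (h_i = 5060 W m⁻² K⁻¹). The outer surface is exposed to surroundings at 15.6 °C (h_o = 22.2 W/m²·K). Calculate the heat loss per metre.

Resistance network (inner→outer):
  R'_conv,in = 1/(2πr h) = 1/(2π·0.0759·5060) = 4.144×10^-4 m·K/W
  R'_stainless steel = ln(0.0882/0.0759)/(2πk) = 0.1502/(2π·15.8) = 0.001513 m·K/W
  R'_conv,out = 1/(2πr h) = 1/(2π·0.0882·22.2) = 0.08128 m·K/W
ΣR = 4.144×10^-4 + 0.001513 + 0.08128 = 0.08321 m·K/W
Q' = ΔT/ΣR = (199 °C − 15.6 °C)/0.08321 = 2200 W/m

Q' = 2200 W/m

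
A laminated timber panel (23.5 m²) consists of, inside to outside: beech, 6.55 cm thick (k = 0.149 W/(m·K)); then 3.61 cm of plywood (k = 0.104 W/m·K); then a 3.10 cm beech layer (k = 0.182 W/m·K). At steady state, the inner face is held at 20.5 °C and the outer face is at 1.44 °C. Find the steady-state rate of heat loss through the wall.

Series thermal resistances, inner to outer:
  R_beech = L/(kA) = 0.0655/(0.149·23.5) = 0.01871 K/W
  R_plywood = L/(kA) = 0.0361/(0.104·23.5) = 0.01477 K/W
  R_beech = L/(kA) = 0.0310/(0.182·23.5) = 0.007248 K/W
ΣR = 0.01871 + 0.01477 + 0.007248 = 0.04073 K/W
Q = ΔT/ΣR = (20.5 °C − 1.44 °C)/0.04073 = 468 W

Q = 468 W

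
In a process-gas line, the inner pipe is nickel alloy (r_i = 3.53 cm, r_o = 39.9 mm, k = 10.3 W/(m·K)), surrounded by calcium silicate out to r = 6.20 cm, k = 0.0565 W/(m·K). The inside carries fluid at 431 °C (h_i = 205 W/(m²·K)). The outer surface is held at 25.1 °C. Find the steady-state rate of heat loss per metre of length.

Q' = 321 W/m

Treat each layer as a resistance in series:
  R'_conv,in = 1/(2πr h) = 1/(2π·0.0353·205) = 0.02199 m·K/W
  R'_nickel alloy = ln(0.0399/0.0353)/(2πk) = 0.1225/(2π·10.3) = 0.001893 m·K/W
  R'_calcium silicate = ln(0.0620/0.0399)/(2πk) = 0.4408/(2π·0.0565) = 1.242 m·K/W
ΣR = 0.02199 + 0.001893 + 1.242 = 1.266 m·K/W
Q' = ΔT/ΣR = (431 °C − 25.1 °C)/1.266 = 321 W/m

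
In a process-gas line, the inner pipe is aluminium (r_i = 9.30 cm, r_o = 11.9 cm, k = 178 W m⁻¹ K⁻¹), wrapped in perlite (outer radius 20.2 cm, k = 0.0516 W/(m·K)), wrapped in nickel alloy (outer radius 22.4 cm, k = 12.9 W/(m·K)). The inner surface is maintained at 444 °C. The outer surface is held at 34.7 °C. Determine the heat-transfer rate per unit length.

Series thermal resistances, inner to outer:
  R'_aluminium = ln(0.119/0.0930)/(2πk) = 0.2465/(2π·178) = 2.204×10^-4 m·K/W
  R'_perlite = ln(0.202/0.119)/(2πk) = 0.5291/(2π·0.0516) = 1.632 m·K/W
  R'_nickel alloy = ln(0.224/0.202)/(2πk) = 0.1034/(2π·12.9) = 0.001275 m·K/W
ΣR = 2.204×10^-4 + 1.632 + 0.001275 = 1.633 m·K/W
Q' = ΔT/ΣR = (444 °C − 34.7 °C)/1.633 = 251 W/m

Q' = 251 W/m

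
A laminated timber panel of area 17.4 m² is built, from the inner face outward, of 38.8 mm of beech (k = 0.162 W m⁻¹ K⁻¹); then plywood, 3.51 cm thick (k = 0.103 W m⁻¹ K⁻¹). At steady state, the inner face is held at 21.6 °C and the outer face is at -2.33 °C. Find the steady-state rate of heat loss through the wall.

Series thermal resistances, inner to outer:
  R_beech = L/(kA) = 0.0388/(0.162·17.4) = 0.01376 K/W
  R_plywood = L/(kA) = 0.0351/(0.103·17.4) = 0.01958 K/W
ΣR = 0.01376 + 0.01958 = 0.03334 K/W
Q = ΔT/ΣR = (21.6 °C − -2.33 °C)/0.03334 = 718 W

Q = 718 W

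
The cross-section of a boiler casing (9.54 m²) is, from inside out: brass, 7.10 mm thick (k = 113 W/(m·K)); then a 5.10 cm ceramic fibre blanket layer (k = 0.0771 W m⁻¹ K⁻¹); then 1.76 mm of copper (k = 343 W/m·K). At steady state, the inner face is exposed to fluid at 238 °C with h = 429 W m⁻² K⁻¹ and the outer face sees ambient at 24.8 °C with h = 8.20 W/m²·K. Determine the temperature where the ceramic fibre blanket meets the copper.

T = 57.9 °C

Series thermal resistances, inner to outer:
  R_conv,in = 1/(hA) = 1/(429·9.54) = 2.443×10^-4 K/W
  R_brass = L/(kA) = 0.00710/(113·9.54) = 6.586×10^-6 K/W
  R_ceramic fibre blanket = L/(kA) = 0.0510/(0.0771·9.54) = 0.06934 K/W
  R_copper = L/(kA) = 0.00176/(343·9.54) = 5.379×10^-7 K/W
  R_conv,out = 1/(hA) = 1/(8.20·9.54) = 0.01278 K/W
ΣR = 2.443×10^-4 + 6.586×10^-6 + 0.06934 + 5.379×10^-7 + 0.01278 = 0.08237 K/W
Q = ΔT/ΣR = (238 °C − 24.8 °C)/0.08237 = 2588 W
From the inner boundary to the ceramic fibre blanket/copper interface, ΣR_partial = 0.06959 K/W.
T_interface = T_in − Q·ΣR_partial = 238 °C − (2588)(0.06959) = 57.9 °C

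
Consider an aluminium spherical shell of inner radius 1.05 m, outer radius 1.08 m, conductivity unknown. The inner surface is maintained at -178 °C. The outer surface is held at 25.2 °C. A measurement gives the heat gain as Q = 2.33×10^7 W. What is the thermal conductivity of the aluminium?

ΣR = ΔT/Q = |-178 − 25.2|/2.33×10^7 = 8.721×10^-6 K/W
(1/r₁−1/r₂)/(4πk) = 8.721×10^-6 ⇒ k = 0.02646/(4π·8.721×10^-6) = 241 W/m·K

k = 241 W/m·K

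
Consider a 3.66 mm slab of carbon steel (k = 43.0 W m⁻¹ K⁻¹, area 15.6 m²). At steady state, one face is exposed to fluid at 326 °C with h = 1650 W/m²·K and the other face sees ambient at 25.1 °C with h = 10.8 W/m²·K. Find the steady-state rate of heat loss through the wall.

Series thermal resistances, inner to outer:
  R_conv,in = 1/(hA) = 1/(1650·15.6) = 3.885×10^-5 K/W
  R_carbon steel = L/(kA) = 0.00366/(43.0·15.6) = 5.456×10^-6 K/W
  R_conv,out = 1/(hA) = 1/(10.8·15.6) = 0.005935 K/W
ΣR = 3.885×10^-5 + 5.456×10^-6 + 0.005935 = 0.005979 K/W
Q = ΔT/ΣR = (326 °C − 25.1 °C)/0.005979 = 50300 W

Q = 50300 W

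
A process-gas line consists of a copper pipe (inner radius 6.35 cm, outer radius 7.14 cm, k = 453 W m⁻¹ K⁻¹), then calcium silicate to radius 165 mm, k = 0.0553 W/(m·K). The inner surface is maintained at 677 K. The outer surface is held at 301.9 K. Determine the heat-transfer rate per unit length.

Treat each layer as a resistance in series:
  R'_copper = ln(0.0714/0.0635)/(2πk) = 0.1173/(2π·453) = 4.120×10^-5 m·K/W
  R'_calcium silicate = ln(0.165/0.0714)/(2πk) = 0.8376/(2π·0.0553) = 2.411 m·K/W
ΣR = 4.120×10^-5 + 2.411 = 2.411 m·K/W
Q' = ΔT/ΣR = (677 K − 301.9 K)/2.411 = 156 W/m

Q' = 156 W/m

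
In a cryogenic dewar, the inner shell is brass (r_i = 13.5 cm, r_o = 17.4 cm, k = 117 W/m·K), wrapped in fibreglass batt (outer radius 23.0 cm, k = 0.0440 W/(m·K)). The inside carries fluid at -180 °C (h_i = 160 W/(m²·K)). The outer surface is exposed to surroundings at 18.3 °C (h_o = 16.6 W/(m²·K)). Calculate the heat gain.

Resistance network (inner→outer):
  R_conv,in = 1/(4πr²h) = 1/(4π·0.135²·160) = 0.02729 K/W
  R_brass = (1/0.135 − 1/0.174)/(4πk) = 1.660/(4π·117) = 0.001129 K/W
  R_fibreglass batt = (1/0.174 − 1/0.230)/(4πk) = 1.399/(4π·0.0440) = 2.531 K/W
  R_conv,out = 1/(4πr²h) = 1/(4π·0.230²·16.6) = 0.09062 K/W
ΣR = 0.02729 + 0.001129 + 2.531 + 0.09062 = 2.650 K/W
Q = ΔT/ΣR = (-180 °C − 18.3 °C)/2.650 = -74.8 W
(Negative Q ⇒ heat flows inward; heat gain = 74.8 W.)

Q = 74.8 W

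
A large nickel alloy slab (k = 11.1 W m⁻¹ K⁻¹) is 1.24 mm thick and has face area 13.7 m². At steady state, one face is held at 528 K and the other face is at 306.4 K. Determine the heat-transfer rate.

Q = 27200 kW

Q = kA·ΔT/L = 11.1 × 13.7 × |528 K − 306.4 K| / 0.00124 = 2.72×10^7 W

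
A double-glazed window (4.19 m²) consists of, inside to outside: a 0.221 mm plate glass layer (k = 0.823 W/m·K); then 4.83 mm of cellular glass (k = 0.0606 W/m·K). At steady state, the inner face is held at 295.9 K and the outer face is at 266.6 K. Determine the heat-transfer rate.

Treat each layer as a resistance in series:
  R_plate glass = L/(kA) = 2.21×10^-4/(0.823·4.19) = 6.409×10^-5 K/W
  R_cellular glass = L/(kA) = 0.00483/(0.0606·4.19) = 0.01902 K/W
ΣR = 6.409×10^-5 + 0.01902 = 0.01908 K/W
Q = ΔT/ΣR = (295.9 K − 266.6 K)/0.01908 = 1540 W

Q = 1540 W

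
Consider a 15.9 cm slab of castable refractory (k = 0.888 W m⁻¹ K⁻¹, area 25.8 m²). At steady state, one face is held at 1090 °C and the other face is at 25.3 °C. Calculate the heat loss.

Q = 153 kW

Q = kA·ΔT/L = 0.888 × 25.8 × |1090 °C − 25.3 °C| / 0.159 = 1.53×10^5 W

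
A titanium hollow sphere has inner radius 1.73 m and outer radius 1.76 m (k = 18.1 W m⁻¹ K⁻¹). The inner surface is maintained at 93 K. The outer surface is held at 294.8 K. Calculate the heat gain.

Q = 4πk·ΔT/(1/r₁ − 1/r₂) = 4π × 18.1 × 201.8 / (1/1.73 − 1/1.76) = 4.66×10^6 W

Q = 4.66×10^6 W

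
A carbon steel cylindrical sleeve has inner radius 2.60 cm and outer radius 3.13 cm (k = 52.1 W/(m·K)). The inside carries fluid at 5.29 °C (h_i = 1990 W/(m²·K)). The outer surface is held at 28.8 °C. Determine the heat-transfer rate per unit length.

Series thermal resistances, inner to outer:
  R'_conv,in = 1/(2πr h) = 1/(2π·0.0260·1990) = 0.003076 m·K/W
  R'_carbon steel = ln(0.0313/0.0260)/(2πk) = 0.1855/(2π·52.1) = 5.667×10^-4 m·K/W
ΣR = 0.003076 + 5.667×10^-4 = 0.003643 m·K/W
Q' = ΔT/ΣR = (5.29 °C − 28.8 °C)/0.003643 = -6450 W/m
(Negative Q' ⇒ heat flows inward; heat gain = 6450 W/m.)

Q' = 6.45 kW/m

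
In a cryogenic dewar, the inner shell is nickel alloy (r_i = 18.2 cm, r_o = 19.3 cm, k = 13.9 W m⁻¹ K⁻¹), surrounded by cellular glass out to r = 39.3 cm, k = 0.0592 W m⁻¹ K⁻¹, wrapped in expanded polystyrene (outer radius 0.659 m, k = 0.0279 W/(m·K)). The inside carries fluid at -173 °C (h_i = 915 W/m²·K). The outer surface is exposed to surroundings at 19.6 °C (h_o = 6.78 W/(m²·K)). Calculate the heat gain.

Q = 29.6 W

Treat each layer as a resistance in series:
  R_conv,in = 1/(4πr²h) = 1/(4π·0.182²·915) = 0.002626 K/W
  R_nickel alloy = (1/0.182 − 1/0.193)/(4πk) = 0.3132/(4π·13.9) = 0.001793 K/W
  R_cellular glass = (1/0.193 − 1/0.393)/(4πk) = 2.637/(4π·0.0592) = 3.544 K/W
  R_expanded polystyrene = (1/0.393 − 1/0.659)/(4πk) = 1.027/(4π·0.0279) = 2.929 K/W
  R_conv,out = 1/(4πr²h) = 1/(4π·0.659²·6.78) = 0.02703 K/W
ΣR = 0.002626 + 0.001793 + 3.544 + 2.929 + 0.02703 = 6.504 K/W
Q = ΔT/ΣR = (-173 °C − 19.6 °C)/6.504 = -29.6 W
(Negative Q ⇒ heat flows inward; heat gain = 29.6 W.)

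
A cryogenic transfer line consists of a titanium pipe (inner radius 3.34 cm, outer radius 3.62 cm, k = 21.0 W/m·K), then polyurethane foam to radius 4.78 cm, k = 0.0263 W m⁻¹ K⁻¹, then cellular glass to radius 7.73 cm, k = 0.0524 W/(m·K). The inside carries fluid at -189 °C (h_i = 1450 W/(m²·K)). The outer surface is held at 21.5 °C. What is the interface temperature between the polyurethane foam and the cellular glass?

Resistance network (inner→outer):
  R'_conv,in = 1/(2πr h) = 1/(2π·0.0334·1450) = 0.003286 m·K/W
  R'_titanium = ln(0.0362/0.0334)/(2πk) = 0.08050/(2π·21.0) = 6.101×10^-4 m·K/W
  R'_polyurethane foam = ln(0.0478/0.0362)/(2πk) = 0.2780/(2π·0.0263) = 1.682 m·K/W
  R'_cellular glass = ln(0.0773/0.0478)/(2πk) = 0.4807/(2π·0.0524) = 1.460 m·K/W
ΣR = 0.003286 + 6.101×10^-4 + 1.682 + 1.460 = 3.146 m·K/W
Q' = ΔT/ΣR = (-189 °C − 21.5 °C)/3.146 = -66.91 W/m
From the inner boundary to the polyurethane foam/cellular glass interface, ΣR_partial = 1.686 m·K/W.
T_interface = T_in − Q'·ΣR_partial = -189 °C − (-66.91)(1.686) = -76.2 °C

T = -76.2 °C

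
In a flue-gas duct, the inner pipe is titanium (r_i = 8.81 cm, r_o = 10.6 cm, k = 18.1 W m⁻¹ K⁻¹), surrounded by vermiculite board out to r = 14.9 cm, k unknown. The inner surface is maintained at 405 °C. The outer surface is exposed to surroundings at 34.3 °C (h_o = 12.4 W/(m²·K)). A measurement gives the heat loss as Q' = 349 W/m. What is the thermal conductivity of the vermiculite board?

k = 0.0556 W/m·K

ΣR = ΔT/Q' = |405 − 34.3|/349 = 1.062 m·K/W
Known resistances:
  R'_titanium = ln(0.106/0.0881)/(2πk) = 0.1850/(2π·18.1) = 0.001626 m·K/W
  R'_conv,out = 1/(2πr h) = 1/(2π·0.149·12.4) = 0.08614 m·K/W
R_vermiculite board = ΣR − ΣR_known = 1.062 − 0.08777 = 0.9742 m·K/W
ln(r₂/r₁)/(2πk) = 0.9742 ⇒ k = 0.3405/(2π·0.9742) = 0.0556 W/m·K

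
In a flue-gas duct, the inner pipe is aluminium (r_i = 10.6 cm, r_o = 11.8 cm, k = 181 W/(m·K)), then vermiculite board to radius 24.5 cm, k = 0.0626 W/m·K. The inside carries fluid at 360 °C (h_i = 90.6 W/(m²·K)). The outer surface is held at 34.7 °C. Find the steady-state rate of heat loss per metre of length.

Q' = 174 W/m

Resistance network (inner→outer):
  R'_conv,in = 1/(2πr h) = 1/(2π·0.106·90.6) = 0.01657 m·K/W
  R'_aluminium = ln(0.118/0.106)/(2πk) = 0.1072/(2π·181) = 9.430×10^-5 m·K/W
  R'_vermiculite board = ln(0.245/0.118)/(2πk) = 0.7306/(2π·0.0626) = 1.857 m·K/W
ΣR = 0.01657 + 9.430×10^-5 + 1.857 = 1.874 m·K/W
Q' = ΔT/ΣR = (360 °C − 34.7 °C)/1.874 = 174 W/m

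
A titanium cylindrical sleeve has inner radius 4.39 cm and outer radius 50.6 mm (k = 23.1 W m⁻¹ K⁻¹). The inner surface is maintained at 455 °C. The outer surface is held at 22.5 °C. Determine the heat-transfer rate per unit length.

Q' = 2πk·ΔT/ln(r₂/r₁) = 2π × 23.1 × 432.5 / ln(0.0506/0.0439) = 4.42×10^5 W/m

Q' = 442 kW/m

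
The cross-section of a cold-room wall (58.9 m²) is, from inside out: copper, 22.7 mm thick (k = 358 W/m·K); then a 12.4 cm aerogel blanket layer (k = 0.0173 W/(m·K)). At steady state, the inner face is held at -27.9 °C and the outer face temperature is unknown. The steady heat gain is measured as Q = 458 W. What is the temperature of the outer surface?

T_out = 27.8 °C

Sum the resistances:
  R_copper = L/(kA) = 0.0227/(358·58.9) = 1.077×10^-6 K/W
  R_aerogel blanket = L/(kA) = 0.124/(0.0173·58.9) = 0.1217 K/W
ΣR = 0.1217 K/W
ΔT = Q·ΣR = 458 × 0.1217 = 55.74 K
Heat flows inward, so T_out = T_in + ΔT = -27.9 + 55.74 = 27.8 °C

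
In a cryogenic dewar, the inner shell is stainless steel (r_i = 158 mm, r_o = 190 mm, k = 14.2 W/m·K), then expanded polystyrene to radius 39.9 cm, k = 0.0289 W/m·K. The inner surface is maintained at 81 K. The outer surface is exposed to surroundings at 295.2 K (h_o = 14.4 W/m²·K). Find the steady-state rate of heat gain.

Resistance network (inner→outer):
  R_stainless steel = (1/0.158 − 1/0.190)/(4πk) = 1.066/(4π·14.2) = 0.005974 K/W
  R_expanded polystyrene = (1/0.190 − 1/0.399)/(4πk) = 2.757/(4π·0.0289) = 7.591 K/W
  R_conv,out = 1/(4πr²h) = 1/(4π·0.399²·14.4) = 0.03471 K/W
ΣR = 0.005974 + 7.591 + 0.03471 = 7.632 K/W
Q = ΔT/ΣR = (81 K − 295.2 K)/7.632 = -28.1 W
(Negative Q ⇒ heat flows inward; heat gain = 28.1 W.)

Q = 28.1 W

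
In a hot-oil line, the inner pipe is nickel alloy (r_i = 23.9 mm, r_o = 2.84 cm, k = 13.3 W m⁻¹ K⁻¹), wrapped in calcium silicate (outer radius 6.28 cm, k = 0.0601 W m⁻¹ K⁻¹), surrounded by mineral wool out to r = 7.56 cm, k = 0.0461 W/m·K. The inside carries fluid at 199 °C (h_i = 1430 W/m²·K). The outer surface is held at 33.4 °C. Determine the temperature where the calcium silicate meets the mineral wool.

Resistance network (inner→outer):
  R'_conv,in = 1/(2πr h) = 1/(2π·0.0239·1430) = 0.004657 m·K/W
  R'_nickel alloy = ln(0.0284/0.0239)/(2πk) = 0.1725/(2π·13.3) = 0.002064 m·K/W
  R'_calcium silicate = ln(0.0628/0.0284)/(2πk) = 0.7936/(2π·0.0601) = 2.101 m·K/W
  R'_mineral wool = ln(0.0756/0.0628)/(2πk) = 0.1855/(2π·0.0461) = 0.6404 m·K/W
ΣR = 0.004657 + 0.002064 + 2.101 + 0.6404 = 2.748 m·K/W
Q' = ΔT/ΣR = (199 °C − 33.4 °C)/2.748 = 60.26 W/m
From the inner boundary to the calcium silicate/mineral wool interface, ΣR_partial = 2.108 m·K/W.
T_interface = T_in − Q'·ΣR_partial = 199 °C − (60.26)(2.108) = 72.0 °C

T = 72.0 °C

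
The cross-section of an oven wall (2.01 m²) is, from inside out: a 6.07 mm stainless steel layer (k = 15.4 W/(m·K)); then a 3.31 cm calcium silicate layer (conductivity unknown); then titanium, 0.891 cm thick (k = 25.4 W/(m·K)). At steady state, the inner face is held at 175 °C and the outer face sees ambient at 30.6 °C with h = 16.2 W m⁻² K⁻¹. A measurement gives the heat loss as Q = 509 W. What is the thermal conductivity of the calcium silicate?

k = 0.0652 W/m·K

ΣR = ΔT/Q = |175 − 30.6|/509 = 0.2837 K/W
Known resistances:
  R_stainless steel = L/(kA) = 0.00607/(15.4·2.01) = 1.961×10^-4 K/W
  R_titanium = L/(kA) = 0.00891/(25.4·2.01) = 1.745×10^-4 K/W
  R_conv,out = 1/(hA) = 1/(16.2·2.01) = 0.03071 K/W
R_calcium silicate = ΣR − ΣR_known = 0.2837 − 0.03108 = 0.2526 K/W
L/(kA) = 0.2526 ⇒ k = 0.0331/(0.2526·2.01) = 0.0652 W/m·K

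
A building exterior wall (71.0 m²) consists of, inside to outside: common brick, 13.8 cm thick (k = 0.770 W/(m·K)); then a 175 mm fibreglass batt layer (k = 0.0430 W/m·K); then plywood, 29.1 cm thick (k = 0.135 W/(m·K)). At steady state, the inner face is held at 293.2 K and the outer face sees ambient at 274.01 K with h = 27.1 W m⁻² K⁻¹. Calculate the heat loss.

Resistance network (inner→outer):
  R_common brick = L/(kA) = 0.138/(0.770·71.0) = 0.002524 K/W
  R_fibreglass batt = L/(kA) = 0.175/(0.0430·71.0) = 0.05732 K/W
  R_plywood = L/(kA) = 0.291/(0.135·71.0) = 0.03036 K/W
  R_conv,out = 1/(hA) = 1/(27.1·71.0) = 5.197×10^-4 K/W
ΣR = 0.002524 + 0.05732 + 0.03036 + 5.197×10^-4 = 0.09072 K/W
Q = ΔT/ΣR = (293.2 K − 274.01 K)/0.09072 = 212 W

Q = 212 W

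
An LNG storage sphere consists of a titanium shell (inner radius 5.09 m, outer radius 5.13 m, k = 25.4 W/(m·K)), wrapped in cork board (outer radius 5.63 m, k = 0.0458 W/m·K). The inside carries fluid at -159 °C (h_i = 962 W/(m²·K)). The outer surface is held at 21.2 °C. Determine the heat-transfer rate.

Q = 5990 W

Treat each layer as a resistance in series:
  R_conv,in = 1/(4πr²h) = 1/(4π·5.09²·962) = 3.193×10^-6 K/W
  R_titanium = (1/5.09 − 1/5.13)/(4πk) = 0.001532/(4π·25.4) = 4.799×10^-6 K/W
  R_cork board = (1/5.13 − 1/5.63)/(4πk) = 0.01731/(4π·0.0458) = 0.03008 K/W
ΣR = 3.193×10^-6 + 4.799×10^-6 + 0.03008 = 0.03009 K/W
Q = ΔT/ΣR = (-159 °C − 21.2 °C)/0.03009 = -5990 W
(Negative Q ⇒ heat flows inward; heat gain = 5990 W.)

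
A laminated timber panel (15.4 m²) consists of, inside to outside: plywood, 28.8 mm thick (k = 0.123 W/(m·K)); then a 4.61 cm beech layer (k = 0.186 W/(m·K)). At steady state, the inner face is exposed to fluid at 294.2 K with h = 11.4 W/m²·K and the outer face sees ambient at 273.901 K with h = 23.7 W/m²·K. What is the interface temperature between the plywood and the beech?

T = 283.5 K

Series thermal resistances, inner to outer:
  R_conv,in = 1/(hA) = 1/(11.4·15.4) = 0.005696 K/W
  R_plywood = L/(kA) = 0.0288/(0.123·15.4) = 0.01520 K/W
  R_beech = L/(kA) = 0.0461/(0.186·15.4) = 0.01609 K/W
  R_conv,out = 1/(hA) = 1/(23.7·15.4) = 0.002740 K/W
ΣR = 0.005696 + 0.01520 + 0.01609 + 0.002740 = 0.03973 K/W
Q = ΔT/ΣR = (294.2 K − 273.901 K)/0.03973 = 510.9 W
From the inner boundary to the plywood/beech interface, ΣR_partial = 0.02090 K/W.
T_interface = T_in − Q·ΣR_partial = 294.2 K − (510.9)(0.02090) = 283.5 K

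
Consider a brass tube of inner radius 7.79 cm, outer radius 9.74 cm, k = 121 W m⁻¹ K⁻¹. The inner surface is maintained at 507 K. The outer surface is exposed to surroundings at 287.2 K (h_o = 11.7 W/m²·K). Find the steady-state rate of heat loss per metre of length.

Treat each layer as a resistance in series:
  R'_brass = ln(0.0974/0.0779)/(2πk) = 0.2234/(2π·121) = 2.938×10^-4 m·K/W
  R'_conv,out = 1/(2πr h) = 1/(2π·0.0974·11.7) = 0.1397 m·K/W
ΣR = 2.938×10^-4 + 0.1397 = 0.1400 m·K/W
Q' = ΔT/ΣR = (507 K − 287.2 K)/0.1400 = 1570 W/m

Q' = 1570 W/m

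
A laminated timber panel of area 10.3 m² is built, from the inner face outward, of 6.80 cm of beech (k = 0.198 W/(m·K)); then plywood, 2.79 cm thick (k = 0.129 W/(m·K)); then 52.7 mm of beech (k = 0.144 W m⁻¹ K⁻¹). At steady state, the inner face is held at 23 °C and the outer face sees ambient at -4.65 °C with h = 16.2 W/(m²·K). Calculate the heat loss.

Q = 288 W

Treat each layer as a resistance in series:
  R_beech = L/(kA) = 0.0680/(0.198·10.3) = 0.03334 K/W
  R_plywood = L/(kA) = 0.0279/(0.129·10.3) = 0.02100 K/W
  R_beech = L/(kA) = 0.0527/(0.144·10.3) = 0.03553 K/W
  R_conv,out = 1/(hA) = 1/(16.2·10.3) = 0.005993 K/W
ΣR = 0.03334 + 0.02100 + 0.03553 + 0.005993 = 0.09586 K/W
Q = ΔT/ΣR = (23 °C − -4.65 °C)/0.09586 = 288 W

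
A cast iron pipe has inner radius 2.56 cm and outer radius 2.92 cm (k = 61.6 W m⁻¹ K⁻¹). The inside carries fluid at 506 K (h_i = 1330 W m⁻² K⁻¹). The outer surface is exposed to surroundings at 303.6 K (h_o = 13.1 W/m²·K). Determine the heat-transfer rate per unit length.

Series thermal resistances, inner to outer:
  R'_conv,in = 1/(2πr h) = 1/(2π·0.0256·1330) = 0.004674 m·K/W
  R'_cast iron = ln(0.0292/0.0256)/(2πk) = 0.1316/(2π·61.6) = 3.400×10^-4 m·K/W
  R'_conv,out = 1/(2πr h) = 1/(2π·0.0292·13.1) = 0.4161 m·K/W
ΣR = 0.004674 + 3.400×10^-4 + 0.4161 = 0.4211 m·K/W
Q' = ΔT/ΣR = (506 K − 303.6 K)/0.4211 = 481 W/m

Q' = 481 W/m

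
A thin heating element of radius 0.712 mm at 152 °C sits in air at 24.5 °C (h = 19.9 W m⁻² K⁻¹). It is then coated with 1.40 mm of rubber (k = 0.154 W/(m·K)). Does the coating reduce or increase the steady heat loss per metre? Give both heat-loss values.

increases: 11.4 → 26.0 W/m

Critical radius for a cylinder: r_cr = k/h = 0.00774 m = 0.774 cm.
Outer radius after coating: r₂ = 7.12×10^-4 + 0.00140 = 0.002112 m.
Since r₁ < r_cr and r₂ ≤ r_cr, the coating moves toward the maximum at r_cr — heat loss rises.
Bare: R = 1/(2πr₁h) = 11.23 m·K/W; Q = 127.5/11.23 = 11.4 W/m.
Coated: R = R_cond + R_conv = 4.911 m·K/W; Q = 127.5/4.911 = 26.0 W/m.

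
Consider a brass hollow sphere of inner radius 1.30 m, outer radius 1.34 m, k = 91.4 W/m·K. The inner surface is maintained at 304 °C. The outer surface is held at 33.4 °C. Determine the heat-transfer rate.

Q = 13500 kW

Q = 4πk·ΔT/(1/r₁ − 1/r₂) = 4π × 91.4 × 270.6 / (1/1.30 − 1/1.34) = 1.35×10^7 W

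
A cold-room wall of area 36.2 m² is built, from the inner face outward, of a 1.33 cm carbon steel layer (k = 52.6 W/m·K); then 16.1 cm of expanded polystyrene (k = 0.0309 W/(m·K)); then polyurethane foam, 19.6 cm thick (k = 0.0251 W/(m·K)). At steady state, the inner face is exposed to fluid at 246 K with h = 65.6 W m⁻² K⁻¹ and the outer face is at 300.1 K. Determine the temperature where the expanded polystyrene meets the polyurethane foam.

T = 267.69 K

Treat each layer as a resistance in series:
  R_conv,in = 1/(hA) = 1/(65.6·36.2) = 4.211×10^-4 K/W
  R_carbon steel = L/(kA) = 0.0133/(52.6·36.2) = 6.985×10^-6 K/W
  R_expanded polystyrene = L/(kA) = 0.161/(0.0309·36.2) = 0.1439 K/W
  R_polyurethane foam = L/(kA) = 0.196/(0.0251·36.2) = 0.2157 K/W
ΣR = 4.211×10^-4 + 6.985×10^-6 + 0.1439 + 0.2157 = 0.3600 K/W
Q = ΔT/ΣR = (246 K − 300.1 K)/0.3600 = -150.3 W
From the inner boundary to the expanded polystyrene/polyurethane foam interface, ΣR_partial = 0.1443 K/W.
T_interface = T_in − Q·ΣR_partial = 246 K − (-150.3)(0.1443) = 267.69 K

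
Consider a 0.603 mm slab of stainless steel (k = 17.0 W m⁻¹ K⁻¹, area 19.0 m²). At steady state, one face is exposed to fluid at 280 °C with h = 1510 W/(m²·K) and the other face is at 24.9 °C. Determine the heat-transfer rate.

Treat each layer as a resistance in series:
  R_conv,in = 1/(hA) = 1/(1510·19.0) = 3.486×10^-5 K/W
  R_stainless steel = L/(kA) = 6.03×10^-4/(17.0·19.0) = 1.867×10^-6 K/W
ΣR = 3.486×10^-5 + 1.867×10^-6 = 3.673×10^-5 K/W
Q = ΔT/ΣR = (280 °C − 24.9 °C)/3.673×10^-5 = 6.95×10^6 W

Q = 6950 kW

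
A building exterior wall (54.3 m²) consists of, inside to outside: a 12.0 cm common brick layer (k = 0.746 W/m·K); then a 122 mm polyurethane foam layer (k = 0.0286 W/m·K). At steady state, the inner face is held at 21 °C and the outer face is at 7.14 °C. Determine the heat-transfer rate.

Treat each layer as a resistance in series:
  R_common brick = L/(kA) = 0.120/(0.746·54.3) = 0.002962 K/W
  R_polyurethane foam = L/(kA) = 0.122/(0.0286·54.3) = 0.07856 K/W
ΣR = 0.002962 + 0.07856 = 0.08152 K/W
Q = ΔT/ΣR = (21 °C − 7.14 °C)/0.08152 = 170 W

Q = 170 W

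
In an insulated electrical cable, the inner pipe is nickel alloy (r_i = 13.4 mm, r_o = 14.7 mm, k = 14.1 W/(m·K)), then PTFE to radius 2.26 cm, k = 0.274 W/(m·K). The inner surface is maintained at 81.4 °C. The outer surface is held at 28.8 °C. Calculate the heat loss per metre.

Treat each layer as a resistance in series:
  R'_nickel alloy = ln(0.0147/0.0134)/(2πk) = 0.09259/(2π·14.1) = 0.001045 m·K/W
  R'_PTFE = ln(0.0226/0.0147)/(2πk) = 0.4301/(2π·0.274) = 0.2498 m·K/W
ΣR = 0.001045 + 0.2498 = 0.2508 m·K/W
Q' = ΔT/ΣR = (81.4 °C − 28.8 °C)/0.2508 = 210 W/m

Q' = 210 W/m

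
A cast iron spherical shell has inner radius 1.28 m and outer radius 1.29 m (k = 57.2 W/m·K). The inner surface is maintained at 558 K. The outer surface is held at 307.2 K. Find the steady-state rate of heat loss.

Q = 29800 kW

Q = 4πk·ΔT/(1/r₁ − 1/r₂) = 4π × 57.2 × 250.8 / (1/1.28 − 1/1.29) = 2.98×10^7 W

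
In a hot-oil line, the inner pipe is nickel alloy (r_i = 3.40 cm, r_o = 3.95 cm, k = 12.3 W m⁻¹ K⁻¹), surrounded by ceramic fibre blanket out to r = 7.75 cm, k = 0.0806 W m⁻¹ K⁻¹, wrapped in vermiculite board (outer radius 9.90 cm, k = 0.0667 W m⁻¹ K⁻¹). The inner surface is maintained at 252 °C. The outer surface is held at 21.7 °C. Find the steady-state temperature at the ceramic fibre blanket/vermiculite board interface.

T = 91.9 °C

Series thermal resistances, inner to outer:
  R'_nickel alloy = ln(0.0395/0.0340)/(2πk) = 0.1499/(2π·12.3) = 0.001940 m·K/W
  R'_ceramic fibre blanket = ln(0.0775/0.0395)/(2πk) = 0.6740/(2π·0.0806) = 1.331 m·K/W
  R'_vermiculite board = ln(0.0990/0.0775)/(2πk) = 0.2448/(2π·0.0667) = 0.5842 m·K/W
ΣR = 0.001940 + 1.331 + 0.5842 = 1.917 m·K/W
Q' = ΔT/ΣR = (252 °C − 21.7 °C)/1.917 = 120.1 W/m
From the inner boundary to the ceramic fibre blanket/vermiculite board interface, ΣR_partial = 1.333 m·K/W.
T_interface = T_in − Q'·ΣR_partial = 252 °C − (120.1)(1.333) = 91.9 °C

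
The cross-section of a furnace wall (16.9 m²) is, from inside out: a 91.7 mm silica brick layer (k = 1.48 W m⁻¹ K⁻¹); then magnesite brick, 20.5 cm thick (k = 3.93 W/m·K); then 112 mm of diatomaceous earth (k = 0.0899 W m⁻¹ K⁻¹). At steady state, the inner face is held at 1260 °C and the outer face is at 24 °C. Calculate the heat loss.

Series thermal resistances, inner to outer:
  R_silica brick = L/(kA) = 0.0917/(1.48·16.9) = 0.003666 K/W
  R_magnesite brick = L/(kA) = 0.205/(3.93·16.9) = 0.003087 K/W
  R_diatomaceous earth = L/(kA) = 0.112/(0.0899·16.9) = 0.07372 K/W
ΣR = 0.003666 + 0.003087 + 0.07372 = 0.08047 K/W
Q = ΔT/ΣR = (1260 °C − 24 °C)/0.08047 = 15400 W

Q = 15.4 kW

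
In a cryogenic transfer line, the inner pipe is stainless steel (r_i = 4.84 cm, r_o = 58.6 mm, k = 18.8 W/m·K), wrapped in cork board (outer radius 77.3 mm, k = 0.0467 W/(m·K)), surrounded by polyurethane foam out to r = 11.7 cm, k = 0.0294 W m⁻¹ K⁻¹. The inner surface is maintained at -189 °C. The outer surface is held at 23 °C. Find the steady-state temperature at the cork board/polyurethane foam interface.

T = -126 °C

Series thermal resistances, inner to outer:
  R'_stainless steel = ln(0.0586/0.0484)/(2πk) = 0.1912/(2π·18.8) = 0.001619 m·K/W
  R'_cork board = ln(0.0773/0.0586)/(2πk) = 0.2770/(2π·0.0467) = 0.9439 m·K/W
  R'_polyurethane foam = ln(0.117/0.0773)/(2πk) = 0.4145/(2π·0.0294) = 2.244 m·K/W
ΣR = 0.001619 + 0.9439 + 2.244 = 3.190 m·K/W
Q' = ΔT/ΣR = (-189 °C − 23 °C)/3.190 = -66.46 W/m
From the inner boundary to the cork board/polyurethane foam interface, ΣR_partial = 0.9455 m·K/W.
T_interface = T_in − Q'·ΣR_partial = -189 °C − (-66.46)(0.9455) = -126 °C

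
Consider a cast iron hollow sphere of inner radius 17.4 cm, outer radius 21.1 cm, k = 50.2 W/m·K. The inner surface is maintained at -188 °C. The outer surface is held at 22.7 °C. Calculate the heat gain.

Q = 1.32×10^5 W

Q = 4πk·ΔT/(1/r₁ − 1/r₂) = 4π × 50.2 × 210.7 / (1/0.174 − 1/0.211) = 1.32×10^5 W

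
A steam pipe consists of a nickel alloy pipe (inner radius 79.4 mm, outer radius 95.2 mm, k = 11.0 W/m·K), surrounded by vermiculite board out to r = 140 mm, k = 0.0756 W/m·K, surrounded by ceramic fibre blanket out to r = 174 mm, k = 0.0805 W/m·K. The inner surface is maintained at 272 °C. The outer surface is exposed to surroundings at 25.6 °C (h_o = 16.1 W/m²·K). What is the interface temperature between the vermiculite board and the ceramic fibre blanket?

Resistance network (inner→outer):
  R'_nickel alloy = ln(0.0952/0.0794)/(2πk) = 0.1815/(2π·11.0) = 0.002626 m·K/W
  R'_vermiculite board = ln(0.140/0.0952)/(2πk) = 0.3857/(2π·0.0756) = 0.8119 m·K/W
  R'_ceramic fibre blanket = ln(0.174/0.140)/(2πk) = 0.2174/(2π·0.0805) = 0.4298 m·K/W
  R'_conv,out = 1/(2πr h) = 1/(2π·0.174·16.1) = 0.05681 m·K/W
ΣR = 0.002626 + 0.8119 + 0.4298 + 0.05681 = 1.301 m·K/W
Q' = ΔT/ΣR = (272 °C − 25.6 °C)/1.301 = 189.4 W/m
From the inner boundary to the vermiculite board/ceramic fibre blanket interface, ΣR_partial = 0.8145 m·K/W.
T_interface = T_in − Q'·ΣR_partial = 272 °C − (189.4)(0.8145) = 118 °C

T = 118 °C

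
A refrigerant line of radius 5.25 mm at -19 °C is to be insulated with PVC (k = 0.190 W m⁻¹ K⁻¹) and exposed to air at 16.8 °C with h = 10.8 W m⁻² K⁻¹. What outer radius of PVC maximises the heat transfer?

r_cr = 1.76 cm

For a cylinder, r_cr = k_ins/h = 0.190/10.8 = 0.0176 m = 1.76 cm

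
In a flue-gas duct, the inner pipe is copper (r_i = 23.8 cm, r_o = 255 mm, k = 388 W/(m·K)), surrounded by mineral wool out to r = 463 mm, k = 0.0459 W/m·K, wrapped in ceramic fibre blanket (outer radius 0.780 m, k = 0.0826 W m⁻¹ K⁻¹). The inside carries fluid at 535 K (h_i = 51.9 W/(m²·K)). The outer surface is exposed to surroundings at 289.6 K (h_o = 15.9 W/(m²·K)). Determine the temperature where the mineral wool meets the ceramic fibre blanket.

Resistance network (inner→outer):
  R'_conv,in = 1/(2πr h) = 1/(2π·0.238·51.9) = 0.01288 m·K/W
  R'_copper = ln(0.255/0.238)/(2πk) = 0.06899/(2π·388) = 2.830×10^-5 m·K/W
  R'_mineral wool = ln(0.463/0.255)/(2πk) = 0.5965/(2π·0.0459) = 2.068 m·K/W
  R'_ceramic fibre blanket = ln(0.780/0.463)/(2πk) = 0.5216/(2π·0.0826) = 1.005 m·K/W
  R'_conv,out = 1/(2πr h) = 1/(2π·0.780·15.9) = 0.01283 m·K/W
ΣR = 0.01288 + 2.830×10^-5 + 2.068 + 1.005 + 0.01283 = 3.099 m·K/W
Q' = ΔT/ΣR = (535 K − 289.6 K)/3.099 = 79.19 W/m
From the inner boundary to the mineral wool/ceramic fibre blanket interface, ΣR_partial = 2.081 m·K/W.
T_interface = T_in − Q'·ΣR_partial = 535 K − (79.19)(2.081) = 370.2 K

T = 370.2 K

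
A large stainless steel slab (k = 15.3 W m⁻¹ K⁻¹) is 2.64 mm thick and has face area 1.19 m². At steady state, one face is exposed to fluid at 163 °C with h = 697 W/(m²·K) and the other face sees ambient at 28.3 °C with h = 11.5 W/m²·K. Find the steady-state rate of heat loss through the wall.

Treat each layer as a resistance in series:
  R_conv,in = 1/(hA) = 1/(697·1.19) = 0.001206 K/W
  R_stainless steel = L/(kA) = 0.00264/(15.3·1.19) = 1.450×10^-4 K/W
  R_conv,out = 1/(hA) = 1/(11.5·1.19) = 0.07307 K/W
ΣR = 0.001206 + 1.450×10^-4 + 0.07307 = 0.07442 K/W
Q = ΔT/ΣR = (163 °C − 28.3 °C)/0.07442 = 1810 W

Q = 1810 W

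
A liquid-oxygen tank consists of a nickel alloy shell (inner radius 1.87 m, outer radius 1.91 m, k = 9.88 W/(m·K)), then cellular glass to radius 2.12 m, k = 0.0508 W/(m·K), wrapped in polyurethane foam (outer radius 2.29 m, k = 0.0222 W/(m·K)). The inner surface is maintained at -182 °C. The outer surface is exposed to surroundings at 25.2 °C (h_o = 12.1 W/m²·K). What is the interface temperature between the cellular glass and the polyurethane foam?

Treat each layer as a resistance in series:
  R_nickel alloy = (1/1.87 − 1/1.91)/(4πk) = 0.01120/(4π·9.88) = 9.020×10^-5 K/W
  R_cellular glass = (1/1.91 − 1/2.12)/(4πk) = 0.05186/(4π·0.0508) = 0.08124 K/W
  R_polyurethane foam = (1/2.12 − 1/2.29)/(4πk) = 0.03502/(4π·0.0222) = 0.1255 K/W
  R_conv,out = 1/(4πr²h) = 1/(4π·2.29²·12.1) = 0.001254 K/W
ΣR = 9.020×10^-5 + 0.08124 + 0.1255 + 0.001254 = 0.2081 K/W
Q = ΔT/ΣR = (-182 °C − 25.2 °C)/0.2081 = -995.7 W
From the inner boundary to the cellular glass/polyurethane foam interface, ΣR_partial = 0.08133 K/W.
T_interface = T_in − Q·ΣR_partial = -182 °C − (-995.7)(0.08133) = -101 °C

T = -101 °C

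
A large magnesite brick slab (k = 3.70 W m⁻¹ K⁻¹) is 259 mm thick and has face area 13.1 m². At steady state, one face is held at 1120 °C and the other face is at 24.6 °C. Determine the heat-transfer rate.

Q = 2.05×10^5 W

Q = kA·ΔT/L = 3.70 × 13.1 × |1120 °C − 24.6 °C| / 0.259 = 2.05×10^5 W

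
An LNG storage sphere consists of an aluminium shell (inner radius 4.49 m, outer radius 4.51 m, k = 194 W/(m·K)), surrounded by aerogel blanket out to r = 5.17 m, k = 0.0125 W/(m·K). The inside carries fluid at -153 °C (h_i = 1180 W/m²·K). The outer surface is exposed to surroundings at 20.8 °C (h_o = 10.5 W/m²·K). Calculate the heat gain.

Q = 963 W

Series thermal resistances, inner to outer:
  R_conv,in = 1/(4πr²h) = 1/(4π·4.49²·1180) = 3.345×10^-6 K/W
  R_aluminium = (1/4.49 − 1/4.51)/(4πk) = 9.877×10^-4/(4π·194) = 4.051×10^-7 K/W
  R_aerogel blanket = (1/4.51 − 1/5.17)/(4πk) = 0.02831/(4π·0.0125) = 0.1802 K/W
  R_conv,out = 1/(4πr²h) = 1/(4π·5.17²·10.5) = 2.835×10^-4 K/W
ΣR = 3.345×10^-6 + 4.051×10^-7 + 0.1802 + 2.835×10^-4 = 0.1805 K/W
Q = ΔT/ΣR = (-153 °C − 20.8 °C)/0.1805 = -963 W
(Negative Q ⇒ heat flows inward; heat gain = 963 W.)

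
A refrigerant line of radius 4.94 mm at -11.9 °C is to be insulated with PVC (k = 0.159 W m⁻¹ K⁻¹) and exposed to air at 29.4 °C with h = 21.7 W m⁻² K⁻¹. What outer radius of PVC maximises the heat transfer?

r_cr = 0.733 cm

For a cylinder, r_cr = k_ins/h = 0.159/21.7 = 0.00733 m = 0.733 cm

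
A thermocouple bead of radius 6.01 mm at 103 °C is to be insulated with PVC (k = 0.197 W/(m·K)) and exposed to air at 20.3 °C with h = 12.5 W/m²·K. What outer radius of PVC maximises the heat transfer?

For a sphere, r_cr = 2k_ins/h = 2·0.197/12.5 = 0.0315 m = 3.15 cm

r_cr = 3.15 cm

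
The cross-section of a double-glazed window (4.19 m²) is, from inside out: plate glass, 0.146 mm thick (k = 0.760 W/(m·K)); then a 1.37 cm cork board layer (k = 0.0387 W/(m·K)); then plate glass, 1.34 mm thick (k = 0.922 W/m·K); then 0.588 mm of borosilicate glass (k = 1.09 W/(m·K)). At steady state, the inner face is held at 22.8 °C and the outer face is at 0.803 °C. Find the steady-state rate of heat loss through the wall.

Resistance network (inner→outer):
  R_plate glass = L/(kA) = 1.46×10^-4/(0.760·4.19) = 4.585×10^-5 K/W
  R_cork board = L/(kA) = 0.0137/(0.0387·4.19) = 0.08449 K/W
  R_plate glass = L/(kA) = 0.00134/(0.922·4.19) = 3.469×10^-4 K/W
  R_borosilicate glass = L/(kA) = 5.88×10^-4/(1.09·4.19) = 1.287×10^-4 K/W
ΣR = 4.585×10^-5 + 0.08449 + 3.469×10^-4 + 1.287×10^-4 = 0.08501 K/W
Q = ΔT/ΣR = (22.8 °C − 0.803 °C)/0.08501 = 259 W

Q = 259 W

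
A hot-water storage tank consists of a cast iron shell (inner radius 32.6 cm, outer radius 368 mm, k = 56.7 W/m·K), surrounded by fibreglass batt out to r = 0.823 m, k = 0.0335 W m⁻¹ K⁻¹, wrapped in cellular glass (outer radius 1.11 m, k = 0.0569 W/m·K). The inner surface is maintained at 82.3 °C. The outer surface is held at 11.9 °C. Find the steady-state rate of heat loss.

Q = 17.6 W

Treat each layer as a resistance in series:
  R_cast iron = (1/0.326 − 1/0.368)/(4πk) = 0.3501/(4π·56.7) = 4.913×10^-4 K/W
  R_fibreglass batt = (1/0.368 − 1/0.823)/(4πk) = 1.502/(4π·0.0335) = 3.569 K/W
  R_cellular glass = (1/0.823 − 1/1.11)/(4πk) = 0.3142/(4π·0.0569) = 0.4394 K/W
ΣR = 4.913×10^-4 + 3.569 + 0.4394 = 4.009 K/W
Q = ΔT/ΣR = (82.3 °C − 11.9 °C)/4.009 = 17.6 W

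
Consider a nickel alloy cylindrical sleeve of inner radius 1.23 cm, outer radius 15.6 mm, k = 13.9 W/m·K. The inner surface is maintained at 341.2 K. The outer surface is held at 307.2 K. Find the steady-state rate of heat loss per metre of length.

Q' = 2πk·ΔT/ln(r₂/r₁) = 2π × 13.9 × 34 / ln(0.0156/0.0123) = 12500 W/m

Q' = 12500 W/m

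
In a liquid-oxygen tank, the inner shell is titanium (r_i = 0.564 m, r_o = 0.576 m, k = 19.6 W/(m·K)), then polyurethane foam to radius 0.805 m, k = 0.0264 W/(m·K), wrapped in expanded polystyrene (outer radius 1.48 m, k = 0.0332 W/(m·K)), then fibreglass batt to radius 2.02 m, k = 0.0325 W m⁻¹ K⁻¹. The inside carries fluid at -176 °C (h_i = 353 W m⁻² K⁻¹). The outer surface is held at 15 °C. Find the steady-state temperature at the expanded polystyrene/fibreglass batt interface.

Treat each layer as a resistance in series:
  R_conv,in = 1/(4πr²h) = 1/(4π·0.564²·353) = 7.087×10^-4 K/W
  R_titanium = (1/0.564 − 1/0.576)/(4πk) = 0.03694/(4π·19.6) = 1.500×10^-4 K/W
  R_polyurethane foam = (1/0.576 − 1/0.805)/(4πk) = 0.4939/(4π·0.0264) = 1.489 K/W
  R_expanded polystyrene = (1/0.805 − 1/1.48)/(4πk) = 0.5666/(4π·0.0332) = 1.358 K/W
  R_fibreglass batt = (1/1.48 − 1/2.02)/(4πk) = 0.1806/(4π·0.0325) = 0.4423 K/W
ΣR = 7.087×10^-4 + 1.500×10^-4 + 1.489 + 1.358 + 0.4423 = 3.290 K/W
Q = ΔT/ΣR = (-176 °C − 15 °C)/3.290 = -58.05 W
From the inner boundary to the expanded polystyrene/fibreglass batt interface, ΣR_partial = 2.848 K/W.
T_interface = T_in − Q·ΣR_partial = -176 °C − (-58.05)(2.848) = -10.7 °C

T = -10.7 °C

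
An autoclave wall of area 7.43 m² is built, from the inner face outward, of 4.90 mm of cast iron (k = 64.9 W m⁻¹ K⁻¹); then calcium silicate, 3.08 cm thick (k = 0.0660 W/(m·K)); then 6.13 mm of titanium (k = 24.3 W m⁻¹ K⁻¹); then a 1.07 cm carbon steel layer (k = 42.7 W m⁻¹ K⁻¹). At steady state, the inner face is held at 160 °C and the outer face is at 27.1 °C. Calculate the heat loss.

Q = 2.11 kW

Treat each layer as a resistance in series:
  R_cast iron = L/(kA) = 0.00490/(64.9·7.43) = 1.016×10^-5 K/W
  R_calcium silicate = L/(kA) = 0.0308/(0.0660·7.43) = 0.06281 K/W
  R_titanium = L/(kA) = 0.00613/(24.3·7.43) = 3.395×10^-5 K/W
  R_carbon steel = L/(kA) = 0.0107/(42.7·7.43) = 3.373×10^-5 K/W
ΣR = 1.016×10^-5 + 0.06281 + 3.395×10^-5 + 3.373×10^-5 = 0.06289 K/W
Q = ΔT/ΣR = (160 °C − 27.1 °C)/0.06289 = 2110 W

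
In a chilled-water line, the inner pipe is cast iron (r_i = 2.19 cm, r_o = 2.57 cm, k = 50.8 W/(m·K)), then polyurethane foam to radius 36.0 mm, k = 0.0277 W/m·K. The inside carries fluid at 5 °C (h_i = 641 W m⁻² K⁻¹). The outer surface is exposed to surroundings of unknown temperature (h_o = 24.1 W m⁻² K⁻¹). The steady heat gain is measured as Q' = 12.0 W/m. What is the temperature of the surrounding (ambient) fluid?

T_out = 30.6 °C

Sum the resistances:
  R'_conv,in = 1/(2πr h) = 1/(2π·0.0219·641) = 0.01134 m·K/W
  R'_cast iron = ln(0.0257/0.0219)/(2πk) = 0.1600/(2π·50.8) = 5.013×10^-4 m·K/W
  R'_polyurethane foam = ln(0.0360/0.0257)/(2πk) = 0.3370/(2π·0.0277) = 1.936 m·K/W
  R'_conv,out = 1/(2πr h) = 1/(2π·0.0360·24.1) = 0.1834 m·K/W
ΣR = 2.132 m·K/W
ΔT = Q'·ΣR = 12.0 × 2.132 = 25.58 K
Heat flows inward, so T_out = T_in + ΔT = 5 + 25.58 = 30.6 °C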